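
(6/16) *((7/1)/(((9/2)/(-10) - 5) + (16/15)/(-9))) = -0.47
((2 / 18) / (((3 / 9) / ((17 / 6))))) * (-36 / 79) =-34 / 79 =-0.43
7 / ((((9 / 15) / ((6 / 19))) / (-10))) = -36.84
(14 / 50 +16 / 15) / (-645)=-101 / 48375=-0.00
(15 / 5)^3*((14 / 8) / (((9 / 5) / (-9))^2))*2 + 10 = 4745 / 2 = 2372.50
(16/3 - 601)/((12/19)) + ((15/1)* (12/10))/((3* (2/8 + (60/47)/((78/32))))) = -63677219/68076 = -935.38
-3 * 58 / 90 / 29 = -1 / 15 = -0.07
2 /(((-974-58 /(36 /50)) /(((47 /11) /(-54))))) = 47 /313203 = 0.00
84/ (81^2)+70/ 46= 77189/ 50301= 1.53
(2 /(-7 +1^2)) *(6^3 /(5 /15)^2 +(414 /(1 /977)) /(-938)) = -236499 /469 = -504.26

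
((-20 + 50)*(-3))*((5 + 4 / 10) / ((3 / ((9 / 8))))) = -729 / 4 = -182.25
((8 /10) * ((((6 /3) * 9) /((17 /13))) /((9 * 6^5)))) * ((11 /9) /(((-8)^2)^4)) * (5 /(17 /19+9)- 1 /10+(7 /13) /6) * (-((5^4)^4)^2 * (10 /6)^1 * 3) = -929641537368297576904296875 /1407202816425984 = -660630810652.73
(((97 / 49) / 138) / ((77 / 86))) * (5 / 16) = 20855 / 4165392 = 0.01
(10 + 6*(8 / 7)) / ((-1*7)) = -118 / 49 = -2.41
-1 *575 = -575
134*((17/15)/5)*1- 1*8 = 1678/75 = 22.37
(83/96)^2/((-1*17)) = -6889/156672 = -0.04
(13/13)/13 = 1/13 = 0.08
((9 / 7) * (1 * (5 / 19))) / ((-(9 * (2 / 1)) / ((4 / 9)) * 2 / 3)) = -5 / 399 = -0.01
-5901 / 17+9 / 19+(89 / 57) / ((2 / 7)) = -661205 / 1938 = -341.18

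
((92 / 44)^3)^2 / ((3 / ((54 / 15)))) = 888215334 / 8857805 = 100.27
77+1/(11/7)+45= 1349/11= 122.64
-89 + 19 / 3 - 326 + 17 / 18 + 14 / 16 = -29293 / 72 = -406.85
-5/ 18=-0.28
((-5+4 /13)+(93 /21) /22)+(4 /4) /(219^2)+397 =37687899685 /96017922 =392.51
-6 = -6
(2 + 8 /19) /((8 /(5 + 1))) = 1.82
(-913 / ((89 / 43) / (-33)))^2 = 1678442029209 / 7921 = 211897743.87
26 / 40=13 / 20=0.65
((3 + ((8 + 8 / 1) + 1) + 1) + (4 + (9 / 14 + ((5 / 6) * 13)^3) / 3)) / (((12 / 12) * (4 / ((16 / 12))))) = 2036747 / 13608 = 149.67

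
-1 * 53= -53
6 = 6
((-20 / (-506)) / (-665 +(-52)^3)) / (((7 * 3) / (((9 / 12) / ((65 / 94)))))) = -47 / 3252528279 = -0.00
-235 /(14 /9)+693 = 541.93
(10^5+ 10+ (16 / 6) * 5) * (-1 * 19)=-5701330 / 3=-1900443.33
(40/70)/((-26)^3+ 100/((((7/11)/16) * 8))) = -1/30208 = -0.00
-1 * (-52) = 52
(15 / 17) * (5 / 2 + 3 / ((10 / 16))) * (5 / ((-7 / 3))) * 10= -16425 / 119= -138.03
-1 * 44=-44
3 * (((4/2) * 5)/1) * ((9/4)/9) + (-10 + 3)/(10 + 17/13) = 289/42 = 6.88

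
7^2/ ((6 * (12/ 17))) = 833/ 72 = 11.57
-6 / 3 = -2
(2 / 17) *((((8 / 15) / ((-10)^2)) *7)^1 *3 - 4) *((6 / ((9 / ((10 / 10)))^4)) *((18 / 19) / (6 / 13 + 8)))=-104 / 2220625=-0.00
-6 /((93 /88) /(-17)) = 2992 /31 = 96.52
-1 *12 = -12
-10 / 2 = -5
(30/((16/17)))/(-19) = -255/152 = -1.68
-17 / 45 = -0.38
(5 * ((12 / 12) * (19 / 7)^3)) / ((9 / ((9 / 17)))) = 34295 / 5831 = 5.88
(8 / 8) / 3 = 1 / 3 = 0.33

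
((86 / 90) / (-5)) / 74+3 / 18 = 1366 / 8325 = 0.16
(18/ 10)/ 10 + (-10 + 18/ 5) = -311/ 50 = -6.22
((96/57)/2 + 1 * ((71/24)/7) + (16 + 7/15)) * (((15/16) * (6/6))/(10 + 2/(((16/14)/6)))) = 282993/348992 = 0.81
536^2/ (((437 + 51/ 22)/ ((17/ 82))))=53724352/ 396265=135.58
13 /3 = 4.33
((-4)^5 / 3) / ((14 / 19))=-9728 / 21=-463.24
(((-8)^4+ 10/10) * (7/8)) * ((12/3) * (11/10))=315469/20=15773.45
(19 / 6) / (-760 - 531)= -0.00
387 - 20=367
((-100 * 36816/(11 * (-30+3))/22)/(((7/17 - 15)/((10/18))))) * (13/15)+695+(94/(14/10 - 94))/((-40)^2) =45673013304629/67523401440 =676.40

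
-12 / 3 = -4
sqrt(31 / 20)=sqrt(155) / 10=1.24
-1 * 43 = -43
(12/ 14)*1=6/ 7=0.86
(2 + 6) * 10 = 80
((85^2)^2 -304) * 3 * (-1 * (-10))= 1566009630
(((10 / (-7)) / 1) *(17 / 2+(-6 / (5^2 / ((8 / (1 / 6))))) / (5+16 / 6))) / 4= -2.50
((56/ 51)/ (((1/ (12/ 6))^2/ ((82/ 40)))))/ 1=2296/ 255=9.00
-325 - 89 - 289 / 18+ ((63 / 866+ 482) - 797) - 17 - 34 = -3101945 / 3897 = -795.98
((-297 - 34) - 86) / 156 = -139 / 52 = -2.67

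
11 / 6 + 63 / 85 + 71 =37523 / 510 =73.57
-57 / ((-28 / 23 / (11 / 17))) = 14421 / 476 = 30.30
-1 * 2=-2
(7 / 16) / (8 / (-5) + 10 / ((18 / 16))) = 315 / 5248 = 0.06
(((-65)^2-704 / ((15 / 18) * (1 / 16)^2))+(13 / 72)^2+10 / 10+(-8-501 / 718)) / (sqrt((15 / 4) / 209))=-1973198257829 * sqrt(3135) / 69789600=-1583065.14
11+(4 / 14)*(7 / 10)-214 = -202.80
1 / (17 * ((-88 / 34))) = -1 / 44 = -0.02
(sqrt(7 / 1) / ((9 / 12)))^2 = 112 / 9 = 12.44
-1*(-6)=6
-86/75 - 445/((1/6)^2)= -16021.15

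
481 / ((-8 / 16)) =-962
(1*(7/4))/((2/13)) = 91/8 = 11.38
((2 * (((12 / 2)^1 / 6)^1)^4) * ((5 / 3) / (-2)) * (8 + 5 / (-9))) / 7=-335 / 189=-1.77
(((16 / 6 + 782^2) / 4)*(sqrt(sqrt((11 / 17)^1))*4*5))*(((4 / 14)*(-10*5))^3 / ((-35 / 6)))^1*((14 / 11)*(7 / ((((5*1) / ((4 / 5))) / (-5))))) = -9768633335.95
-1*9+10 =1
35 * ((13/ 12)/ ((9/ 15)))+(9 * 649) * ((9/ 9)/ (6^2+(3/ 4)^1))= 391843/ 1764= 222.13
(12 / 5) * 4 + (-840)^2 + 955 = 3532823 / 5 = 706564.60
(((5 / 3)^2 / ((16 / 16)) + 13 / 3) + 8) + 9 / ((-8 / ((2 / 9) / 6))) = 1085 / 72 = 15.07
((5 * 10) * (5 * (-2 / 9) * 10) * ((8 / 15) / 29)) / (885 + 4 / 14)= -56000 / 4852251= -0.01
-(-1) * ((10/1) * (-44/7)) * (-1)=440/7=62.86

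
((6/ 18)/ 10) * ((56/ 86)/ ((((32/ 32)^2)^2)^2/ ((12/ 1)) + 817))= 56/ 2108075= 0.00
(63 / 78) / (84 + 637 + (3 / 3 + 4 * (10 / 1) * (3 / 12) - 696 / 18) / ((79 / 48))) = 1659 / 1446406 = 0.00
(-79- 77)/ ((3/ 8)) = -416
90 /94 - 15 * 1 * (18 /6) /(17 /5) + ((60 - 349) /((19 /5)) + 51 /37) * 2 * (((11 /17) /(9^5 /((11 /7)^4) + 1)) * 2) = -489721579177174 /39821871109565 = -12.30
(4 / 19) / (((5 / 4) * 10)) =8 / 475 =0.02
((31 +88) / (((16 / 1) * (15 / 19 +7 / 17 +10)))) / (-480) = -38437 / 27786240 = -0.00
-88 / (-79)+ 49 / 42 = 1081 / 474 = 2.28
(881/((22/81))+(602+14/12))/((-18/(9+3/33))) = -1942.85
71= 71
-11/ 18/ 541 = -11/ 9738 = -0.00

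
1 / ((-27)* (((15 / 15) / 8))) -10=-278 / 27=-10.30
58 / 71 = 0.82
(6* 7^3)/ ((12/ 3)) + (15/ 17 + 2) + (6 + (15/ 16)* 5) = 143635/ 272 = 528.07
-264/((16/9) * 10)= -297/20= -14.85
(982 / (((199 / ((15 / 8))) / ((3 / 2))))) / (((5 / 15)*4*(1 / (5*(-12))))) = -994275 / 1592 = -624.54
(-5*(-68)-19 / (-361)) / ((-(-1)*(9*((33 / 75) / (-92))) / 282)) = -1396868200 / 627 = -2227859.97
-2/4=-1/2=-0.50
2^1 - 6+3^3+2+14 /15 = 389 /15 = 25.93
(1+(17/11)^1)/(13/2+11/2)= 7/33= 0.21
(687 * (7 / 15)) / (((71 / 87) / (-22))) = -3068142 / 355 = -8642.65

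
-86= -86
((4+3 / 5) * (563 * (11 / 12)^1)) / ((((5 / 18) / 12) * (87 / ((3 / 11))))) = 233082 / 725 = 321.49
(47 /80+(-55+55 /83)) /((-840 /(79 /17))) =28195021 /94819200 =0.30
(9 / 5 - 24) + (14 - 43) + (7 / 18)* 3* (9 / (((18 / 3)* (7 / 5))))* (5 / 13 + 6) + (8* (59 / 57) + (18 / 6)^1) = -473329 / 14820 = -31.94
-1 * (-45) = 45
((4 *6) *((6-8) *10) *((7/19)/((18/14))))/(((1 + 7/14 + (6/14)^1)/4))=-285.28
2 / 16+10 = 81 / 8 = 10.12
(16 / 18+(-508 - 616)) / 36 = -2527 / 81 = -31.20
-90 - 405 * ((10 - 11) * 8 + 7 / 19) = 57015 / 19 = 3000.79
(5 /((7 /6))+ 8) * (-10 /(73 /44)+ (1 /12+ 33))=1019143 /3066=332.40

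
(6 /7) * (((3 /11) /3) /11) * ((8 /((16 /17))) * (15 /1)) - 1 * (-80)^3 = 433664765 /847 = 512000.90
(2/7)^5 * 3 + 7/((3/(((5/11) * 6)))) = 1177546/184877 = 6.37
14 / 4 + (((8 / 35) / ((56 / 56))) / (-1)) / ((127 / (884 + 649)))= 941 / 1270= 0.74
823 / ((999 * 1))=823 / 999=0.82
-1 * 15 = -15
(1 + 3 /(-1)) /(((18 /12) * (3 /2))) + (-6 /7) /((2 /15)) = -461 /63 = -7.32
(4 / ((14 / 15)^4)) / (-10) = -10125 / 19208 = -0.53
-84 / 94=-42 / 47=-0.89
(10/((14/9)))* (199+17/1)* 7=9720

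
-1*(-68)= 68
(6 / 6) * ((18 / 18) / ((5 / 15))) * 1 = 3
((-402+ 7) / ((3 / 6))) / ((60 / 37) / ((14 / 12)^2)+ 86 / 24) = -17187240 / 103879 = -165.45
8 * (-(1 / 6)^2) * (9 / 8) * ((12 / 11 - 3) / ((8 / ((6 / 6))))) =21 / 352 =0.06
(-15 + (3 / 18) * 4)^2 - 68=1237 / 9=137.44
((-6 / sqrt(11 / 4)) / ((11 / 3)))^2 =1296 / 1331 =0.97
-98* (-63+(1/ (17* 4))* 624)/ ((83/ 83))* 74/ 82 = 3317790/ 697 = 4760.10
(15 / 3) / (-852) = -5 / 852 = -0.01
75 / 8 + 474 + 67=4403 / 8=550.38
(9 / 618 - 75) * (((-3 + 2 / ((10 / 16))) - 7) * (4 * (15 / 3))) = 1050396 / 103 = 10198.02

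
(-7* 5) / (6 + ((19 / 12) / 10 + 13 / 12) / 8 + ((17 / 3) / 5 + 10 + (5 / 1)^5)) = -33600 / 3016597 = -0.01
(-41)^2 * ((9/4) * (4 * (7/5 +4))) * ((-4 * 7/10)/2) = -114375.24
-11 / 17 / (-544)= 11 / 9248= 0.00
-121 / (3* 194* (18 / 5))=-605 / 10476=-0.06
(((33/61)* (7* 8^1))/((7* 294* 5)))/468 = 11/1748565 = 0.00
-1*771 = -771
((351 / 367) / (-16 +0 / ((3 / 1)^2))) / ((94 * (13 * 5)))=-27 / 2759840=-0.00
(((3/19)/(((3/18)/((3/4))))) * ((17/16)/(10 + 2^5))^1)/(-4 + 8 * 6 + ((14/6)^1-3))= 459/1106560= 0.00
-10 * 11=-110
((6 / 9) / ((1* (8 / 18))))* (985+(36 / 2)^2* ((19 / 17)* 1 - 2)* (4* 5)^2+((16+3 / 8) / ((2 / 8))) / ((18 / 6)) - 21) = -11563445 / 68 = -170050.66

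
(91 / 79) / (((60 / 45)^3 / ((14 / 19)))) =17199 / 48032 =0.36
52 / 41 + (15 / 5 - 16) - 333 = -14134 / 41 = -344.73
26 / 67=0.39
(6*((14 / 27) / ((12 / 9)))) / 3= 7 / 9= 0.78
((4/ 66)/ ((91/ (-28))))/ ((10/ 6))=-8/ 715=-0.01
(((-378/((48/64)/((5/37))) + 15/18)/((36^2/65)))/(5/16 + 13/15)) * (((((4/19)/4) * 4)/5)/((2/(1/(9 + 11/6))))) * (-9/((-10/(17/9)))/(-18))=50779/96689214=0.00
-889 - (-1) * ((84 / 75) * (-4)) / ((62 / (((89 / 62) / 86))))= -918404921 / 1033075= -889.00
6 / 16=3 / 8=0.38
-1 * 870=-870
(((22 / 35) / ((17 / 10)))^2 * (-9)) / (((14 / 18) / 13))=-20.57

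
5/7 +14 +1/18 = 1861/126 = 14.77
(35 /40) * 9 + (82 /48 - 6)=43 /12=3.58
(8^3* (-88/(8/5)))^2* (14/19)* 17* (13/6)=1226748723200/57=21521907424.56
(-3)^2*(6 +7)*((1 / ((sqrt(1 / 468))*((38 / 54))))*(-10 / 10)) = -18954*sqrt(13) / 19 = -3596.82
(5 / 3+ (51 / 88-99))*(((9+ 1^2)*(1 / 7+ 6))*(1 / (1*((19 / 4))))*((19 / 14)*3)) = -784535 / 154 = -5094.38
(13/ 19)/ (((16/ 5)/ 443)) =28795/ 304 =94.72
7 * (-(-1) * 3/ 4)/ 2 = 21/ 8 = 2.62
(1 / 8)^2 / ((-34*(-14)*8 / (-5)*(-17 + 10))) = 5 / 1705984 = 0.00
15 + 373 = 388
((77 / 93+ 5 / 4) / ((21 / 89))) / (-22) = -68797 / 171864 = -0.40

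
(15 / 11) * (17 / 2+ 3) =345 / 22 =15.68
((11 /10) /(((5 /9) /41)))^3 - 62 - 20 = 66863727379 /125000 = 534909.82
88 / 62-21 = -607 / 31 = -19.58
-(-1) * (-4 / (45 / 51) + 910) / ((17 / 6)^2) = 162984 / 1445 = 112.79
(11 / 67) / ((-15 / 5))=-11 / 201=-0.05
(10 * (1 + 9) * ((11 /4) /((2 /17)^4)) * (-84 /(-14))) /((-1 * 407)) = -6264075 /296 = -21162.42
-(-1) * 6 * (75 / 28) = 225 / 14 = 16.07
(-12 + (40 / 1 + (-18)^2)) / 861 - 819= -704807 / 861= -818.59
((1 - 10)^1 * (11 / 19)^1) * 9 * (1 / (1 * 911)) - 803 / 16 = -50.24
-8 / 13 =-0.62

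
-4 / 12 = -1 / 3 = -0.33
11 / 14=0.79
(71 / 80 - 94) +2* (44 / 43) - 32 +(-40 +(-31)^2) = 2744893 / 3440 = 797.93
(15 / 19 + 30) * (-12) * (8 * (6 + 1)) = -393120 / 19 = -20690.53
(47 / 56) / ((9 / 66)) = 517 / 84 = 6.15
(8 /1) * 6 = 48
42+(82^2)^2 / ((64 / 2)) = 2825845 / 2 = 1412922.50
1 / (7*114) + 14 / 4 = 1397 / 399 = 3.50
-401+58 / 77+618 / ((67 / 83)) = 1884765 / 5159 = 365.34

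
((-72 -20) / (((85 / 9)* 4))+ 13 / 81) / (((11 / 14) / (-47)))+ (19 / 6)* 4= 11264906 / 75735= 148.74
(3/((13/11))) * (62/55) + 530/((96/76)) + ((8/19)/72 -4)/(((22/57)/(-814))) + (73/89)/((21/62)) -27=8821.53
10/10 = 1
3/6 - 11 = -21/2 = -10.50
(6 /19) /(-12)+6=227 /38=5.97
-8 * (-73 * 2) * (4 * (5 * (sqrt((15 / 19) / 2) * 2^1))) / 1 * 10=233600 * sqrt(570) / 19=293532.82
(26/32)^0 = 1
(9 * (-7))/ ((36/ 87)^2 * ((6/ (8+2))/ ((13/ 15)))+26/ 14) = -4821453/ 151201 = -31.89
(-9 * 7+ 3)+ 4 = -56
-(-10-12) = 22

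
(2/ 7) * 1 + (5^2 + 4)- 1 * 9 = 142/ 7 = 20.29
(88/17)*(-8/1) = -704/17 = -41.41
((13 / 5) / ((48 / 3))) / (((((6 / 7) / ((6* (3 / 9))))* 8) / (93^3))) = 24398829 / 640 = 38123.17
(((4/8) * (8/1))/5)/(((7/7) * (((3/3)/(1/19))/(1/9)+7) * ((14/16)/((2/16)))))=2/3115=0.00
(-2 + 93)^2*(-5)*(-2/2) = 41405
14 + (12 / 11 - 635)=-6819 / 11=-619.91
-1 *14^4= -38416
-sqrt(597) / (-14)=sqrt(597) / 14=1.75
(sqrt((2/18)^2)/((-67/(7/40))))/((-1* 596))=7/14375520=0.00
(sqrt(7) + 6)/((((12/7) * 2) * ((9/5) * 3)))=35 * sqrt(7)/648 + 35/108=0.47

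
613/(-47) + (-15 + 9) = -895/47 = -19.04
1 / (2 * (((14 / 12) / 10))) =30 / 7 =4.29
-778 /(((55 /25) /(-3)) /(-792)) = -840240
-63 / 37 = -1.70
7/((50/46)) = 161/25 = 6.44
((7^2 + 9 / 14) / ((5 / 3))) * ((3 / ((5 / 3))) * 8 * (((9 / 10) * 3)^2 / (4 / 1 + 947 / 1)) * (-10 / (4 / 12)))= -5471874 / 55475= -98.64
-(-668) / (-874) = -334 / 437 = -0.76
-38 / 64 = -19 / 32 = -0.59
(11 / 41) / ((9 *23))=11 / 8487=0.00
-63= -63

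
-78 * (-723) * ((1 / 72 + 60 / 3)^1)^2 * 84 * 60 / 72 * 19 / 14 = 2145949383.45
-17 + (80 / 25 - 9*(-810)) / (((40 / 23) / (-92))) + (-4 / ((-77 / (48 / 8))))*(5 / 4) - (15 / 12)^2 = -385828.45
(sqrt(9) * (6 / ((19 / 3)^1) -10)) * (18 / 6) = -1548 / 19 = -81.47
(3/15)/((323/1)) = 1/1615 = 0.00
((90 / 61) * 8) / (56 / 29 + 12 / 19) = 99180 / 21533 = 4.61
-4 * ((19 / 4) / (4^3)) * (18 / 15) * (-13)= 741 / 160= 4.63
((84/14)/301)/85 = 0.00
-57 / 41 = -1.39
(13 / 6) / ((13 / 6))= 1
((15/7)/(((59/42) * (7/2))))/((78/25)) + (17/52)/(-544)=95587/687232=0.14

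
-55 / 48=-1.15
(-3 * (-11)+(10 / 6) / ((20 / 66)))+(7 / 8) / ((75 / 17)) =23219 / 600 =38.70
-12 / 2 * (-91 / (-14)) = -39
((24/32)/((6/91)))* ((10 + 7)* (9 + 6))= 23205/8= 2900.62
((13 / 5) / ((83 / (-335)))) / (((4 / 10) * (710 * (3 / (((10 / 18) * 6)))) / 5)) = -21775 / 106074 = -0.21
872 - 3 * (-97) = 1163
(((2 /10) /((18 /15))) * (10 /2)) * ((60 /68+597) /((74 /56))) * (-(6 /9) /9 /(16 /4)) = -118580 /16983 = -6.98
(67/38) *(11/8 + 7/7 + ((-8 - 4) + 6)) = -1943/304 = -6.39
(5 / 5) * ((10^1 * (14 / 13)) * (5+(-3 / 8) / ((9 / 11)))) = 3815 / 78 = 48.91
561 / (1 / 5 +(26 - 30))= -2805 / 19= -147.63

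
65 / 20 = 3.25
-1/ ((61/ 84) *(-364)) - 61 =-48370/ 793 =-61.00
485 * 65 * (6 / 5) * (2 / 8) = 18915 / 2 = 9457.50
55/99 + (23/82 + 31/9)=351/82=4.28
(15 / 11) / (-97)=-15 / 1067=-0.01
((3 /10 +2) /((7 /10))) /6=23 /42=0.55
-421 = -421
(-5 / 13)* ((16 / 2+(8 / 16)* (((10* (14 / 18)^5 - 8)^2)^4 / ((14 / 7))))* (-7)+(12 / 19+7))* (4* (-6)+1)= -281306911704116267458035415801598091472380650965 / 36508780865343443059072552920976674507447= -7705185.03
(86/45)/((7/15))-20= -334/21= -15.90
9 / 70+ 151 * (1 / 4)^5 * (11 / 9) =0.31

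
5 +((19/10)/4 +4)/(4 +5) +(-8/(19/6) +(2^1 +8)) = 88721/6840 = 12.97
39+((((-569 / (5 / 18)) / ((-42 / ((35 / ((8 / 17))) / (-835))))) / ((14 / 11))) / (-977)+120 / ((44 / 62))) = 209147243859 / 1005059440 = 208.09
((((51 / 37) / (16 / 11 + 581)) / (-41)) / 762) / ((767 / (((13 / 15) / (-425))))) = 11 / 54620704925250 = 0.00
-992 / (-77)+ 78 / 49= 7802 / 539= 14.47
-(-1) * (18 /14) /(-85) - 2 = -1199 /595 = -2.02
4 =4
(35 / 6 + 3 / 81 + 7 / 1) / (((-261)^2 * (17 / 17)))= 695 / 3678534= 0.00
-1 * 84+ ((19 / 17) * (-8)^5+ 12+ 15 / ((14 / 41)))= -8722969 / 238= -36651.13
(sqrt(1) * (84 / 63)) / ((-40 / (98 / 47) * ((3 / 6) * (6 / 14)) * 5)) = -686 / 10575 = -0.06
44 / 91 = 0.48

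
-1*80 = -80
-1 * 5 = -5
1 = 1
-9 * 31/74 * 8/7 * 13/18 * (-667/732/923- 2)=41910109/6730374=6.23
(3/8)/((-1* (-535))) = 3/4280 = 0.00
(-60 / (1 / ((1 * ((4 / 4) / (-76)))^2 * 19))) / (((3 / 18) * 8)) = -45 / 304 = -0.15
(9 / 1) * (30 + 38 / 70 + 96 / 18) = 11301 / 35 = 322.89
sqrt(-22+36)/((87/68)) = 68 *sqrt(14)/87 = 2.92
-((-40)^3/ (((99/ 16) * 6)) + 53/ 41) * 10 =209762590/ 12177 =17226.13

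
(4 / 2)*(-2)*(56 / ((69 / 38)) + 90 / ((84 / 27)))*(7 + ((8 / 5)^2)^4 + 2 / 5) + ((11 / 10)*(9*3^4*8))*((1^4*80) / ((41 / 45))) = 1421402676621002 / 2578515625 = 551248.42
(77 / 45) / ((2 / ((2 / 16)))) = 77 / 720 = 0.11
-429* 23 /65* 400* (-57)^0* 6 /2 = -182160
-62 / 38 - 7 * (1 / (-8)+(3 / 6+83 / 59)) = -126485 / 8968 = -14.10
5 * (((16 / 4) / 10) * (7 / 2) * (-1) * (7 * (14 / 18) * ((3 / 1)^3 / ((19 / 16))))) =-16464 / 19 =-866.53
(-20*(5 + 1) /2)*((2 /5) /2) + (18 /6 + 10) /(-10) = -133 /10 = -13.30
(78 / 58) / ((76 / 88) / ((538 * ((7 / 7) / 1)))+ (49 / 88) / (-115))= -3217240 / 7743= -415.50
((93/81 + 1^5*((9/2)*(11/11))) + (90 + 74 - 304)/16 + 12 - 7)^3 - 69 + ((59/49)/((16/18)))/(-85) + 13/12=-320540025359/5246700480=-61.09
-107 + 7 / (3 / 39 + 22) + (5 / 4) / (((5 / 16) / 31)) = 710 / 41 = 17.32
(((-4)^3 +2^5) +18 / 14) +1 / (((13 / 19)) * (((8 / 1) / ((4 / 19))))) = -5583 / 182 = -30.68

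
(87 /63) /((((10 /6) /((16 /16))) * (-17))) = -29 /595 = -0.05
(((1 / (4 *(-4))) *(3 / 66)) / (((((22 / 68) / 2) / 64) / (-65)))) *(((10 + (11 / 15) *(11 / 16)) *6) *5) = 2785705 / 121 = 23022.36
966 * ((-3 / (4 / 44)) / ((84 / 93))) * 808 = -28517148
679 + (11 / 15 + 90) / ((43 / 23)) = 469258 / 645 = 727.53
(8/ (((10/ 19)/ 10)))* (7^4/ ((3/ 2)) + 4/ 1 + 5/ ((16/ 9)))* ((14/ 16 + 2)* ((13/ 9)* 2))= 438340279/ 216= 2029353.14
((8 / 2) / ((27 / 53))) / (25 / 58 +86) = 12296 / 135351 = 0.09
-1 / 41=-0.02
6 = 6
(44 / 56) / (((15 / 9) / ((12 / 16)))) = 99 / 280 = 0.35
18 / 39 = 6 / 13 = 0.46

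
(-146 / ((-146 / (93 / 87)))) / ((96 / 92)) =713 / 696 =1.02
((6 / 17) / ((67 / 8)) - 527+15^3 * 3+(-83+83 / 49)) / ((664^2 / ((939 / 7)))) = 249369551103 / 86123963296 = 2.90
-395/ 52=-7.60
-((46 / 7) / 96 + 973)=-326951 / 336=-973.07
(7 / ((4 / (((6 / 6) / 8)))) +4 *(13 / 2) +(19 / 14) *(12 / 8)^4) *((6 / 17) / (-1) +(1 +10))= 19729 / 56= 352.30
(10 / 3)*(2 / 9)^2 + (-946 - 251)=-290831 / 243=-1196.84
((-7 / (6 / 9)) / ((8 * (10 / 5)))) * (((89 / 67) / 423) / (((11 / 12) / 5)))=-0.01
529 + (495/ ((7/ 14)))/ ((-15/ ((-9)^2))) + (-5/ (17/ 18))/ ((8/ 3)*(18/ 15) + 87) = -36932389/ 7667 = -4817.06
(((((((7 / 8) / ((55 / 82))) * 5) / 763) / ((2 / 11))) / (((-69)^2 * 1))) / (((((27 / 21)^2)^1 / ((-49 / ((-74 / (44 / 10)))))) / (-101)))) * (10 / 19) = -109367951 / 118202051628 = -0.00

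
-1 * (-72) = 72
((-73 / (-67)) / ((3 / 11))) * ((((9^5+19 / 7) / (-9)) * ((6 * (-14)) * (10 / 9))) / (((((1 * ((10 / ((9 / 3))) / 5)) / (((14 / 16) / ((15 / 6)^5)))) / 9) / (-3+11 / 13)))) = -1040931495296 / 1633125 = -637386.30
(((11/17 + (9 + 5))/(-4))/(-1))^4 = 3844124001/21381376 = 179.79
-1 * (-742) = 742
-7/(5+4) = -7/9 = -0.78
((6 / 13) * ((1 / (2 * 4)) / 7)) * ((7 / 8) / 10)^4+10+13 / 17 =389775377493 / 36208640000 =10.76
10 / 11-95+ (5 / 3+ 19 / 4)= -11573 / 132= -87.67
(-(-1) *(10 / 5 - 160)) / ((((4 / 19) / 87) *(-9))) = 43529 / 6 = 7254.83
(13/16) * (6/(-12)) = -13/32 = -0.41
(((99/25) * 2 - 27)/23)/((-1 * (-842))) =-477/484150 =-0.00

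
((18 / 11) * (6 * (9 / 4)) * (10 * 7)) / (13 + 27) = 1701 / 44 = 38.66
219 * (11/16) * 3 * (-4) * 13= -93951/4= -23487.75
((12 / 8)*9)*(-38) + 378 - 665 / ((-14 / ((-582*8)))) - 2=-221297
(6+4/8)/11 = 13/22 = 0.59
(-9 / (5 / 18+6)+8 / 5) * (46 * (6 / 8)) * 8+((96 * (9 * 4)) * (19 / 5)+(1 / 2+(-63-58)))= 14755787 / 1130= 13058.22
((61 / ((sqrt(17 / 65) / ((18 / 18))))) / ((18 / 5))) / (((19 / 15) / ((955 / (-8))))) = -1456375 * sqrt(1105) / 15504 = -3122.56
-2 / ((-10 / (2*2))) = 4 / 5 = 0.80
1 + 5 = 6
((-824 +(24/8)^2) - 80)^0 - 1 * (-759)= 760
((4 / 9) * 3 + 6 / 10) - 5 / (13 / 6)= -73 / 195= -0.37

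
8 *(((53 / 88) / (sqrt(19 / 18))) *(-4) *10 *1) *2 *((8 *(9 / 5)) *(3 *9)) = -4945536 *sqrt(38) / 209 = -145867.61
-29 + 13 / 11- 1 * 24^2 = -6642 / 11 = -603.82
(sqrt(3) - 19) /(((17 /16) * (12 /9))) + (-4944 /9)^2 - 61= 301693.92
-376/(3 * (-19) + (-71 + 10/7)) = 1316/443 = 2.97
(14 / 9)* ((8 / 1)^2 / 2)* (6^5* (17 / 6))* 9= 9870336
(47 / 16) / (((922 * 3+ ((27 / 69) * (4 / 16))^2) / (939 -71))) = 21581084 / 23411505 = 0.92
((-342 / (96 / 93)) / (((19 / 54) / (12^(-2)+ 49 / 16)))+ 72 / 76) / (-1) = 3513411 / 1216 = 2889.32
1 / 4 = 0.25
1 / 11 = 0.09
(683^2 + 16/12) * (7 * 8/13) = 78370376/39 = 2009496.82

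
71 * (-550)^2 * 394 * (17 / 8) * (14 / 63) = 35964073750 / 9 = 3996008194.44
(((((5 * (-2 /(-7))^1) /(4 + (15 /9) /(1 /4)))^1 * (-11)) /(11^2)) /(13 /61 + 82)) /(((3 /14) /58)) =-1769 /44132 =-0.04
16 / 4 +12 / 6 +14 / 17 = 116 / 17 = 6.82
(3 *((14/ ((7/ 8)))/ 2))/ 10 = 2.40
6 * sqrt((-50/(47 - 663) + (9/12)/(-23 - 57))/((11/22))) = 3 * sqrt(1362130)/1540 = 2.27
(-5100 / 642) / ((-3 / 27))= 7650 / 107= 71.50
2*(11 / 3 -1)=16 / 3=5.33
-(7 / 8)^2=-49 / 64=-0.77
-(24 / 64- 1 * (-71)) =-71.38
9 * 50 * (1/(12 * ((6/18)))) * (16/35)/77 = 360/539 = 0.67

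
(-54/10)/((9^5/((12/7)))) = -4/25515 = -0.00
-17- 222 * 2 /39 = -369 /13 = -28.38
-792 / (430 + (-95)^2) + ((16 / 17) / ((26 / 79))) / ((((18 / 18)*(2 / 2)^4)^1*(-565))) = -20973728 / 236119715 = -0.09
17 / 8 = 2.12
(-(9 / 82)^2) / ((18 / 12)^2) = -9 / 1681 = -0.01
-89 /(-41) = 89 /41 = 2.17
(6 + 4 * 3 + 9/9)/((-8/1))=-19/8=-2.38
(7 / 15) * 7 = 49 / 15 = 3.27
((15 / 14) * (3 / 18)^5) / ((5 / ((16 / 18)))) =1 / 40824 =0.00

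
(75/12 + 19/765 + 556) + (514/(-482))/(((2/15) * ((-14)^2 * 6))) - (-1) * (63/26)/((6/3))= 1058805211843/1879048080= 563.48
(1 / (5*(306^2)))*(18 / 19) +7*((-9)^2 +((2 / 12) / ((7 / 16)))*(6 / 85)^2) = 1401061487 / 2470950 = 567.01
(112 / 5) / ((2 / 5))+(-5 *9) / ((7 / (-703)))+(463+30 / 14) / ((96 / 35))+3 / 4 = 99658 / 21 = 4745.62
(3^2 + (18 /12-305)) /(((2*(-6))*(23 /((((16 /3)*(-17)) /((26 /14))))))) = -140182 /2691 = -52.09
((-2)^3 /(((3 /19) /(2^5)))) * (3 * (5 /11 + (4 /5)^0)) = -77824 /11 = -7074.91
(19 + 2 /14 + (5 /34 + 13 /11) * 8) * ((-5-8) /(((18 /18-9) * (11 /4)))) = 253331 /14399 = 17.59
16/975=0.02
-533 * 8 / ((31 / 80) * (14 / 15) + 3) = -2558400 / 2017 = -1268.42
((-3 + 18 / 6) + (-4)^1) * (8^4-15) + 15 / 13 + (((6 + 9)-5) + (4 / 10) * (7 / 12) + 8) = -6358799 / 390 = -16304.61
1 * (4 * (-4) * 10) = -160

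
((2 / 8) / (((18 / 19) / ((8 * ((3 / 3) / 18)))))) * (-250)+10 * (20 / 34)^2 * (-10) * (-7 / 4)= 731125 / 23409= 31.23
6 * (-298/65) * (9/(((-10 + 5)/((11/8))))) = 44253/650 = 68.08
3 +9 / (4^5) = 3081 / 1024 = 3.01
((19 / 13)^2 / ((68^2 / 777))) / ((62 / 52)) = 280497 / 931736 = 0.30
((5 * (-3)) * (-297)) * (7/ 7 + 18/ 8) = 57915/ 4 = 14478.75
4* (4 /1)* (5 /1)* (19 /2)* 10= 7600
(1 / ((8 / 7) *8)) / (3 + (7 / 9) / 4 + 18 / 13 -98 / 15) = -4095 / 73168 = -0.06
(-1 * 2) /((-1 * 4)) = 1 /2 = 0.50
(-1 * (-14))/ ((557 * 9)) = 14/ 5013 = 0.00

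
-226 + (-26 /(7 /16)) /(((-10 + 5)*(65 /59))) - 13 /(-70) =-215.03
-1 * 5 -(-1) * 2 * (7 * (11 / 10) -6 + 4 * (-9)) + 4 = -348 / 5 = -69.60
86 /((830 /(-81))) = -8.39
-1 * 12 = -12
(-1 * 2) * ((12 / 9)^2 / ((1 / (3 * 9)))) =-96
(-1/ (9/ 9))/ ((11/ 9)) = -9/ 11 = -0.82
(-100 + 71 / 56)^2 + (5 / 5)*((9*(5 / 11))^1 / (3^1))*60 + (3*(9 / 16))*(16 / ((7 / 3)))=9841.43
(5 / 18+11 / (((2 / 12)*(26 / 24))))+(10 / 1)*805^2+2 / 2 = 1516393055 / 234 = 6480312.20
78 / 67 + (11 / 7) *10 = 7916 / 469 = 16.88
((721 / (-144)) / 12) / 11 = -0.04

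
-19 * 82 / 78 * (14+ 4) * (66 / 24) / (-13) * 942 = 12107997 / 169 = 71644.95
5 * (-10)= -50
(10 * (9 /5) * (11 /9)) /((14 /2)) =22 /7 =3.14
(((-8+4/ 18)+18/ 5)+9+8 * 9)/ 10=3457/ 450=7.68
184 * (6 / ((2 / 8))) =4416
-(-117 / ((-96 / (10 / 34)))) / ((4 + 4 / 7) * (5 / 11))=-3003 / 17408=-0.17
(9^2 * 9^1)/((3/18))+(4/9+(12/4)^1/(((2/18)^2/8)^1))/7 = 41866/9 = 4651.78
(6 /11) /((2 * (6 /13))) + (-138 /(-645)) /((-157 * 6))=1315939 /2227830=0.59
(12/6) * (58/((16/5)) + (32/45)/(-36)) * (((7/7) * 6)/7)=58661/1890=31.04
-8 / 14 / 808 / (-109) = 1 / 154126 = 0.00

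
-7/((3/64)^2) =-3185.78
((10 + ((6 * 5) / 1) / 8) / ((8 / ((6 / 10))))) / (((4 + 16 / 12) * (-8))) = -0.02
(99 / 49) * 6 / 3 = 198 / 49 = 4.04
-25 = -25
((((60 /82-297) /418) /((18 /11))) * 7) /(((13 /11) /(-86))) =13406239 /60762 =220.64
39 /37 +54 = 2037 /37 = 55.05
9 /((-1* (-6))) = 3 /2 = 1.50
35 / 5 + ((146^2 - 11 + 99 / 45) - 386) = 104641 / 5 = 20928.20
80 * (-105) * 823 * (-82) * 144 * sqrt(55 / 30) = 13605177600 * sqrt(66) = 110528985324.29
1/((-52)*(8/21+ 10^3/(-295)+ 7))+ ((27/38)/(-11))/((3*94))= -6374631/1262943110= -0.01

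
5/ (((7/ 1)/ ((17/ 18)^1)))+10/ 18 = 155/ 126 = 1.23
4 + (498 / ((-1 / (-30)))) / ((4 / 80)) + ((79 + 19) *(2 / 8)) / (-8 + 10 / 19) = 84859405 / 284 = 298800.72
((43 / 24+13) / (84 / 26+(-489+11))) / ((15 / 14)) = -6461 / 222192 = -0.03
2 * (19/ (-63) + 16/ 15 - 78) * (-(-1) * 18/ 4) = -24329/ 35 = -695.11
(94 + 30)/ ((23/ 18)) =2232/ 23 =97.04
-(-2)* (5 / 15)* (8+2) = 20 / 3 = 6.67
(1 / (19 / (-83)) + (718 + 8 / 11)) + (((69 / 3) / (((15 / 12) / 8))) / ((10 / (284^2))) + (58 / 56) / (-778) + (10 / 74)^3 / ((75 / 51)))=1187970.68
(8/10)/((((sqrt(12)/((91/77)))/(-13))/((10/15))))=-676 * sqrt(3)/495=-2.37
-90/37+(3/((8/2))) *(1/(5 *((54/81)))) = -3267/1480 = -2.21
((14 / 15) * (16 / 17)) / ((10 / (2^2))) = 448 / 1275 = 0.35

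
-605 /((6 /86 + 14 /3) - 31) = 645 /28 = 23.04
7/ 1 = 7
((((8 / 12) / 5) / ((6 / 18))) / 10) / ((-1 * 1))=-1 / 25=-0.04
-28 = -28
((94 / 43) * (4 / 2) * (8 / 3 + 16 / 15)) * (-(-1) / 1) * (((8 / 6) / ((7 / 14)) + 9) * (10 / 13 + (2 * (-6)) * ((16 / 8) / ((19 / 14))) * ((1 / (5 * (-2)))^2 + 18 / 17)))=-140273998144 / 40625325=-3452.87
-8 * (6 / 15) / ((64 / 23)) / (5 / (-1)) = 23 / 100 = 0.23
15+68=83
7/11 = 0.64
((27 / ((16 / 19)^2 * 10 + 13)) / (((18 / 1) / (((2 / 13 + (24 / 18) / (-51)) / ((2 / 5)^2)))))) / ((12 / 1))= 1146175 / 230819472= 0.00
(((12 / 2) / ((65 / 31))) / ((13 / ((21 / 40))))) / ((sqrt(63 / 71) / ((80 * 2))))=744 * sqrt(497) / 845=19.63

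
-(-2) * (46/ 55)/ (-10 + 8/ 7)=-322/ 1705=-0.19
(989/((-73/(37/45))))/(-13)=36593/42705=0.86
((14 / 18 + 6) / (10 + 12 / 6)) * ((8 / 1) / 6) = 61 / 81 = 0.75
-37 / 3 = -12.33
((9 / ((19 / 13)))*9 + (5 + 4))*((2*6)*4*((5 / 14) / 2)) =73440 / 133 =552.18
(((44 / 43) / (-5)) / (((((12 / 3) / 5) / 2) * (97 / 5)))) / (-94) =55 / 196037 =0.00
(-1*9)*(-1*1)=9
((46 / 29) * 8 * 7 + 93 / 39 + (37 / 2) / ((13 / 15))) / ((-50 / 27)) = -2291463 / 37700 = -60.78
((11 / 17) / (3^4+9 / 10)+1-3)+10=111494 / 13923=8.01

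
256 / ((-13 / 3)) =-768 / 13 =-59.08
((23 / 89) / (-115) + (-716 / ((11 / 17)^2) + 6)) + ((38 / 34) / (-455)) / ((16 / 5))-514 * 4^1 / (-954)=-1081992671937539 / 635731976880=-1701.96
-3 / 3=-1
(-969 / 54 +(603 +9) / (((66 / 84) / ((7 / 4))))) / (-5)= -266339 / 990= -269.03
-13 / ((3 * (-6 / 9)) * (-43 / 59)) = -767 / 86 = -8.92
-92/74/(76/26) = -299/703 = -0.43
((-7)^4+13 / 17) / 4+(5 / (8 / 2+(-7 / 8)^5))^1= 467658107 / 777002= 601.88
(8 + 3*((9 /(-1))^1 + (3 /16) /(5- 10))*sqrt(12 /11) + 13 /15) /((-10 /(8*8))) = -4256 /75 + 8676*sqrt(33) /275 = 124.49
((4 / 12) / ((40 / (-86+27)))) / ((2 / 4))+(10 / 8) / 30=-113 / 120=-0.94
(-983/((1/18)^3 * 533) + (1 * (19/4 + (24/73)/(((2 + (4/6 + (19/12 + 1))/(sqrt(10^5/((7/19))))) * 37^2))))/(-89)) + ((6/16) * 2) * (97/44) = -363700167034639280469615/33819274506965620816 + 41600 * sqrt(1330)/360515888911027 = -10754.23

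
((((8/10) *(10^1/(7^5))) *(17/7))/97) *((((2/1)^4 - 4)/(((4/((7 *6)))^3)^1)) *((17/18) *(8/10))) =20808/166355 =0.13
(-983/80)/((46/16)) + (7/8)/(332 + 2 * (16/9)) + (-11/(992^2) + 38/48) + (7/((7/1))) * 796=40628408400491/51264814080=792.52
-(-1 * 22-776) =798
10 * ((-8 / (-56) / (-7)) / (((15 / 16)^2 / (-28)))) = 2048 / 315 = 6.50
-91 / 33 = -2.76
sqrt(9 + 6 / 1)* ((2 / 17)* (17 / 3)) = 2* sqrt(15) / 3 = 2.58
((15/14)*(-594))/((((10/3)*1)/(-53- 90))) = 382239/14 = 27302.79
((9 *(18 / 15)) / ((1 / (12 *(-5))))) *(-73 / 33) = 15768 / 11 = 1433.45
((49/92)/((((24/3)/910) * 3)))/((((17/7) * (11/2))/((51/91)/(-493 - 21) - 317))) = -25429006435/53057136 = -479.28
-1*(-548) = 548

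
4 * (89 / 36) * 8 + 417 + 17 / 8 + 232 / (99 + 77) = 395647 / 792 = 499.55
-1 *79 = -79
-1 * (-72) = 72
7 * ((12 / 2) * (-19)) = -798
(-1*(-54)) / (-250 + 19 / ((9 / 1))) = -0.22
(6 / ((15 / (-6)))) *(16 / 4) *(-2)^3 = 384 / 5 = 76.80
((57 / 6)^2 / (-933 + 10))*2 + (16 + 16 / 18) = 277343 / 16614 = 16.69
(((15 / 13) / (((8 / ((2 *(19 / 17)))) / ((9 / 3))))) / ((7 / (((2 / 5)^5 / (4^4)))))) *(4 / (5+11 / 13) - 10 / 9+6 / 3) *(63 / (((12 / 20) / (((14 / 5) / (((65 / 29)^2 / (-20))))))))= -4750809 / 466862500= -0.01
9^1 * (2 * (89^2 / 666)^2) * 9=62742241 / 2738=22915.35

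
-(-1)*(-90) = -90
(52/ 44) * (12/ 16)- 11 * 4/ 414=7105/ 9108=0.78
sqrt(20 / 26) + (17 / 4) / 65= 17 / 260 + sqrt(130) / 13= 0.94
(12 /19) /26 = 6 /247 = 0.02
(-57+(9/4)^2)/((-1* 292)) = 831/4672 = 0.18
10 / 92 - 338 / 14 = -7739 / 322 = -24.03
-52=-52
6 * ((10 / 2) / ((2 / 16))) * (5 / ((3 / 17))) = 6800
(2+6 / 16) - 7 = -4.62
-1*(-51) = 51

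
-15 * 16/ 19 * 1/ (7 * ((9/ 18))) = -480/ 133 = -3.61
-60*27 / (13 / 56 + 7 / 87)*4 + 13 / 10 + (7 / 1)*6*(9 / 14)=-315274591 / 15230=-20700.89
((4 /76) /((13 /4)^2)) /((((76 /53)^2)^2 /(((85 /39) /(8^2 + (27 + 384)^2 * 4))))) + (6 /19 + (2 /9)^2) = 1739744741468959687 /4764176386568524224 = 0.37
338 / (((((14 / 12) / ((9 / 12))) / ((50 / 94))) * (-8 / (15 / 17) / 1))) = -570375 / 44744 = -12.75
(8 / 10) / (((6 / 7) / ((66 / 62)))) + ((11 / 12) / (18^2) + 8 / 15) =184373 / 120528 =1.53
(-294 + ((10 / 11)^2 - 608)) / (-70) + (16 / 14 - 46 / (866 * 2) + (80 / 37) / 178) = 169107965153 / 12077110430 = 14.00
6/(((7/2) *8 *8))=3/112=0.03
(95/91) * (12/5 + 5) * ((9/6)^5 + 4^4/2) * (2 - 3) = -3050317/2912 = -1047.50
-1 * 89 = -89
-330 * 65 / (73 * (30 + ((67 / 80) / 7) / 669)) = -618156000 / 63112807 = -9.79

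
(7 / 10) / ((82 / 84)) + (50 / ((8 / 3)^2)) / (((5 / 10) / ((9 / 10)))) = 87729 / 6560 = 13.37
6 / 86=3 / 43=0.07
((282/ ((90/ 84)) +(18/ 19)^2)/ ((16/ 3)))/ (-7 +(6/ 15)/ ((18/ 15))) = -536283/ 72200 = -7.43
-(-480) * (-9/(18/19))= -4560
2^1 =2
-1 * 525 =-525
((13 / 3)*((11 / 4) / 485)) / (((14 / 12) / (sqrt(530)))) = 143*sqrt(530) / 6790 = 0.48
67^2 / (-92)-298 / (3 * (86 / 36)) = -357523 / 3956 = -90.37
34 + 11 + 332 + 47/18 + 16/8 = 6869/18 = 381.61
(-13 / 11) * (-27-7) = 442 / 11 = 40.18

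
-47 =-47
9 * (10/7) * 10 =900/7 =128.57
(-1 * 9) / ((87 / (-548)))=1644 / 29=56.69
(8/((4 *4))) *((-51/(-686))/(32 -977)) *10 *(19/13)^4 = -2215457/1234349298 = -0.00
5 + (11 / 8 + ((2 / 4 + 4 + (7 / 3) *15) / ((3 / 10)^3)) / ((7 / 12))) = 1267213 / 504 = 2514.31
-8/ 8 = -1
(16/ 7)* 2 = 32/ 7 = 4.57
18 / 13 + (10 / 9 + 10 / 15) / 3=694 / 351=1.98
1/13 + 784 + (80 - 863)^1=14/13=1.08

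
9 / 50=0.18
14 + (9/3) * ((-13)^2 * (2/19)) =1280/19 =67.37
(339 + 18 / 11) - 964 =-6857 / 11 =-623.36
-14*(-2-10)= 168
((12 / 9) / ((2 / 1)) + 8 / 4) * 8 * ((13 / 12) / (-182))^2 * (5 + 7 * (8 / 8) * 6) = 47 / 1323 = 0.04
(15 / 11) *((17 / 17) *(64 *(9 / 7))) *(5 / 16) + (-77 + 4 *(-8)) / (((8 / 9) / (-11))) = 852507 / 616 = 1383.94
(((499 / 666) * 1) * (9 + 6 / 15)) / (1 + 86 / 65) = 304889 / 100566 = 3.03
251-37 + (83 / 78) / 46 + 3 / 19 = 214.18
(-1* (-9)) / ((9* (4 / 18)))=9 / 2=4.50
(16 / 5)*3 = 48 / 5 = 9.60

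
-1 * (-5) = 5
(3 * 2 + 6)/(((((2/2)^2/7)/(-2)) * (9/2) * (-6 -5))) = 112/33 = 3.39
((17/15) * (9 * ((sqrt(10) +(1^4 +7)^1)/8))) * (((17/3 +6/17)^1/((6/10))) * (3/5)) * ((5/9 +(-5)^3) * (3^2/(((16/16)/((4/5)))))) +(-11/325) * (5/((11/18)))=-3575954/65-34384 * sqrt(10)/5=-76761.03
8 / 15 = 0.53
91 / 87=1.05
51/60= 17/20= 0.85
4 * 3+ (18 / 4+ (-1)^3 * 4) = 25 / 2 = 12.50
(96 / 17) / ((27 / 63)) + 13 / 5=1341 / 85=15.78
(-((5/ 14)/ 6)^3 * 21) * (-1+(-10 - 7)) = 125/ 1568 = 0.08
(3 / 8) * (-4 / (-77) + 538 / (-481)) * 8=-118506 / 37037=-3.20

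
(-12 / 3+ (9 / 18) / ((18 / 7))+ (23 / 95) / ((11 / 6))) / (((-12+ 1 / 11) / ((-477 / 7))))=-7324441 / 348460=-21.02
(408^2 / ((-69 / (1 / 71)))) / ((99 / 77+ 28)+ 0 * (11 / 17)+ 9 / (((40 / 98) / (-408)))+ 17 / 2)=3884160 / 1024059199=0.00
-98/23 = -4.26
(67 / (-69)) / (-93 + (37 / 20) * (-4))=335 / 34638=0.01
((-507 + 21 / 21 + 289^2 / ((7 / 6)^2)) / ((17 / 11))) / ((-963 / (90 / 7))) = -328015820 / 623917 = -525.74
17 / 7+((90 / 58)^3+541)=93413631 / 170723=547.16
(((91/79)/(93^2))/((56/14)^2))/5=91/54661680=0.00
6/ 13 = 0.46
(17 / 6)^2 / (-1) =-289 / 36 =-8.03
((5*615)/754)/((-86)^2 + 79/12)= 18450/33489287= 0.00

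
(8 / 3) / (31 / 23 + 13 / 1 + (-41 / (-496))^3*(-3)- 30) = -22452404224 / 131800117527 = -0.17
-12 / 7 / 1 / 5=-12 / 35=-0.34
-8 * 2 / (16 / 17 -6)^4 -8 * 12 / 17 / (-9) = 0.60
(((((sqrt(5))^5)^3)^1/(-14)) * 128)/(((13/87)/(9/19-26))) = 210975000000 * sqrt(5)/1729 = 272848144.33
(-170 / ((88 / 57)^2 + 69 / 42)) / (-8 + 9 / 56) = 433026720 / 80399777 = 5.39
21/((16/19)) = 399/16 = 24.94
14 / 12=7 / 6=1.17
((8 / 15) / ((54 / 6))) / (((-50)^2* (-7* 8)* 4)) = -1 / 9450000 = -0.00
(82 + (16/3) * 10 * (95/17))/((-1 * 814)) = -881/1887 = -0.47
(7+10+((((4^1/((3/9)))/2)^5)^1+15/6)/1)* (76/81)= 197486/27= 7314.30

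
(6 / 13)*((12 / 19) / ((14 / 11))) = 396 / 1729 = 0.23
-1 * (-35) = 35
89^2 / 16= 7921 / 16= 495.06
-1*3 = -3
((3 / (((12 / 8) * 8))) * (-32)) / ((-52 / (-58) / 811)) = -94076 / 13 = -7236.62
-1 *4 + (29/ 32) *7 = 75/ 32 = 2.34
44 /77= 4 /7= 0.57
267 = 267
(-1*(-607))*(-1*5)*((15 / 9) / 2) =-15175 / 6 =-2529.17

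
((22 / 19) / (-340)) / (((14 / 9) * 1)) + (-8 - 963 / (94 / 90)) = -1976616073 / 2125340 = -930.02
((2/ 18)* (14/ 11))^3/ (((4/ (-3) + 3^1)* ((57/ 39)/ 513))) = 35672/ 59895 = 0.60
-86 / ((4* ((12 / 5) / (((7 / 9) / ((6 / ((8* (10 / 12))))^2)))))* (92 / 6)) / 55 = -0.01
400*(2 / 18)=400 / 9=44.44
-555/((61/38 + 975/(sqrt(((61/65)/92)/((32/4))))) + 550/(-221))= -16961600162000 *sqrt(182390)/356376971679340531 - 234369746390/356376971679340531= -0.02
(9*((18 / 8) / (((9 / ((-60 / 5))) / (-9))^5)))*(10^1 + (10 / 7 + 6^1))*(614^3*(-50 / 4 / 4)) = -444678593737075200 / 7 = -63525513391010742.86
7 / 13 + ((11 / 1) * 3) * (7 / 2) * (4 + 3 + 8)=45059 / 26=1733.04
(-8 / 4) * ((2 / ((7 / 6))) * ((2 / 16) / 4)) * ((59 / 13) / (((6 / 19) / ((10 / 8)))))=-5605 / 2912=-1.92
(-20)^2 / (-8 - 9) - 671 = -11807 / 17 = -694.53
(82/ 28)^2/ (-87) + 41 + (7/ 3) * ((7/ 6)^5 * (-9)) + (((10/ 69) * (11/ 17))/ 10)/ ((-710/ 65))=-458971922389/ 102250203552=-4.49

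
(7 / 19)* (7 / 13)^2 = 343 / 3211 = 0.11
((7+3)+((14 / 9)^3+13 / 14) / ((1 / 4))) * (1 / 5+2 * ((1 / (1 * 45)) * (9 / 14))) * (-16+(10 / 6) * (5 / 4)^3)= -44907344 / 535815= -83.81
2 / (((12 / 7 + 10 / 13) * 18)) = 91 / 2034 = 0.04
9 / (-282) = -3 / 94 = -0.03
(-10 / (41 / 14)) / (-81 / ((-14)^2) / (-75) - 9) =686000 / 1806993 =0.38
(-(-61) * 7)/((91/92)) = 5612/13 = 431.69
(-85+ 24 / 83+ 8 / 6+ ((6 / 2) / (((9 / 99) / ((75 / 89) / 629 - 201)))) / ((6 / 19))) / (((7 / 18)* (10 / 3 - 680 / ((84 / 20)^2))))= 55556105039946 / 36079474595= 1539.83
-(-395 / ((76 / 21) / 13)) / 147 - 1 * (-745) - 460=156755 / 532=294.65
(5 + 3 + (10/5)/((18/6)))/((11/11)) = 26/3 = 8.67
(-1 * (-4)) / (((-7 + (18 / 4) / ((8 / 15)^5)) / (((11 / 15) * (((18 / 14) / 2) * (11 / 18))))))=0.01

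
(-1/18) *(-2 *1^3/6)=1/54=0.02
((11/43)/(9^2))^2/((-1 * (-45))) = 121/545908005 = 0.00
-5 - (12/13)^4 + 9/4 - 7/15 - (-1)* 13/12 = -1224992/428415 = -2.86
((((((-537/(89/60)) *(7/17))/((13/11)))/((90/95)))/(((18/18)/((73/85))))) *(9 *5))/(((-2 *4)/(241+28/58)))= 6024442412835/38787268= 155320.10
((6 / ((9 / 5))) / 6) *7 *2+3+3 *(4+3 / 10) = 2131 / 90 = 23.68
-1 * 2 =-2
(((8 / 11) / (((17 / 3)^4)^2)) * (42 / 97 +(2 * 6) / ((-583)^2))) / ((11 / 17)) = 749345036976 / 1636954709604784889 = 0.00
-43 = -43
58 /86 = 29 /43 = 0.67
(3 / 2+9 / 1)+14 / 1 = 49 / 2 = 24.50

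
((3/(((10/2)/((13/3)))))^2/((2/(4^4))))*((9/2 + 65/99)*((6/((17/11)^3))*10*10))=10689755648/14739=725270.08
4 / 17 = 0.24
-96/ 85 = -1.13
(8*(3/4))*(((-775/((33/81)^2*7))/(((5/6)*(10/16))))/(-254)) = 3254256/107569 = 30.25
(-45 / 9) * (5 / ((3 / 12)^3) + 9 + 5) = -1670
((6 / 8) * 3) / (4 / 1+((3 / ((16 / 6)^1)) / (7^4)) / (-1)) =43218 / 76823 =0.56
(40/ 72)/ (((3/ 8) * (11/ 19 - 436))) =-0.00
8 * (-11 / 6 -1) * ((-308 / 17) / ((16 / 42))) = 1078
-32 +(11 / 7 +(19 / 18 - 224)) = -31925 / 126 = -253.37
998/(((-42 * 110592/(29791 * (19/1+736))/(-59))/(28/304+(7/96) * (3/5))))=38736.29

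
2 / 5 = 0.40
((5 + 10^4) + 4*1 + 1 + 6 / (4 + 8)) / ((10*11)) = 20021 / 220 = 91.00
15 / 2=7.50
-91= -91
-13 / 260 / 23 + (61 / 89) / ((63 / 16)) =443353 / 2579220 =0.17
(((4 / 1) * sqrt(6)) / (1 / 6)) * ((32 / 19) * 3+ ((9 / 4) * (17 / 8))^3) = 213587073 * sqrt(6) / 77824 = 6722.60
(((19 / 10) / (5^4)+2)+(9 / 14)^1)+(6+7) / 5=114754 / 21875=5.25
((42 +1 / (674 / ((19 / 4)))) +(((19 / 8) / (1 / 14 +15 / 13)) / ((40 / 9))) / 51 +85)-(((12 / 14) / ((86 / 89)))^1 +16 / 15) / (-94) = 1102090849701311 / 8675395367520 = 127.04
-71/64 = -1.11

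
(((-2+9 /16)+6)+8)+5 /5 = 217 /16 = 13.56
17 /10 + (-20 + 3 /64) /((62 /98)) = -296001 /9920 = -29.84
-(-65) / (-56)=-65 / 56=-1.16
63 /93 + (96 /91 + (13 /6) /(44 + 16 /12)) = 1.78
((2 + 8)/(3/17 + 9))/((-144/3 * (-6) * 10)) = 17/44928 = 0.00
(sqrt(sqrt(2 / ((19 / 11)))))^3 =19^(1 / 4) *22^(3 / 4) / 19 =1.12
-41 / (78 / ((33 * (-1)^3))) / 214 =451 / 5564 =0.08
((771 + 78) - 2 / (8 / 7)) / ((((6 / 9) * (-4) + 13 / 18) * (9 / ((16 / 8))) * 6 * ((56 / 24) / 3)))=-10167 / 490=-20.75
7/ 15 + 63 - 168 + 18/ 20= -3109/ 30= -103.63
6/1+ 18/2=15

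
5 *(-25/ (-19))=125/ 19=6.58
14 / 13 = 1.08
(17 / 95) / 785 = 17 / 74575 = 0.00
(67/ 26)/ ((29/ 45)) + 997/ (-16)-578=-3838245/ 6032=-636.31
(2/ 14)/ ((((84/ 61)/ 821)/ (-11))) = -550891/ 588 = -936.89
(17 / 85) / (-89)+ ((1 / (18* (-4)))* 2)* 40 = -4459 / 4005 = -1.11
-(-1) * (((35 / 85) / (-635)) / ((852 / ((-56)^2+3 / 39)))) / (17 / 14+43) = -1997681 / 37005497490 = -0.00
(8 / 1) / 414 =4 / 207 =0.02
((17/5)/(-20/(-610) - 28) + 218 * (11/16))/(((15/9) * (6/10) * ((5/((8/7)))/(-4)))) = -2919764/21325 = -136.92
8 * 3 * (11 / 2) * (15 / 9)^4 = 27500 / 27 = 1018.52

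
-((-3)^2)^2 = -81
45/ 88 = 0.51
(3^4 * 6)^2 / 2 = 118098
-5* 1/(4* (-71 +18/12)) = 5/278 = 0.02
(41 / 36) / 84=41 / 3024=0.01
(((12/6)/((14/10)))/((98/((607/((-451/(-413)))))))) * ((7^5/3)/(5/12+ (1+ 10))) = 245677180/61787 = 3976.20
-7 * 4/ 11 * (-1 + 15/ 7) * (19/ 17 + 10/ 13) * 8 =-106752/ 2431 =-43.91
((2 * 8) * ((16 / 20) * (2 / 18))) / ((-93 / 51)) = -0.78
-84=-84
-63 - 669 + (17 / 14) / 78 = -799327 / 1092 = -731.98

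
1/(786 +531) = 1/1317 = 0.00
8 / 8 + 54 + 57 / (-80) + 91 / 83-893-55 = -5926971 / 6640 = -892.62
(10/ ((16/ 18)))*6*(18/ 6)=405/ 2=202.50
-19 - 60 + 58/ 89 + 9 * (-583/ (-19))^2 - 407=256657333/ 32129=7988.34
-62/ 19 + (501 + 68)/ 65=6781/ 1235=5.49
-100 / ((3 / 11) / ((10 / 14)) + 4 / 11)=-5500 / 41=-134.15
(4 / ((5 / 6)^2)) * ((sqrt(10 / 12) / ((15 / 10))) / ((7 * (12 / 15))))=4 * sqrt(30) / 35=0.63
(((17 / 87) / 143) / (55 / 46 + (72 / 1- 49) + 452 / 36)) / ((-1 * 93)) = -46 / 115058515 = -0.00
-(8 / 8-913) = 912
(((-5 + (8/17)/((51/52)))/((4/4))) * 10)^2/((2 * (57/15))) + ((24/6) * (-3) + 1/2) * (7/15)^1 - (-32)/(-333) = 1391799612791/5284373670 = 263.38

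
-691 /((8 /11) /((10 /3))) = -38005 /12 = -3167.08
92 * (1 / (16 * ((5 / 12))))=69 / 5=13.80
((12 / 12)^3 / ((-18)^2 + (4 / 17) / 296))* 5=6290 / 407593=0.02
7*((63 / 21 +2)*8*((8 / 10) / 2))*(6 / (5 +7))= 56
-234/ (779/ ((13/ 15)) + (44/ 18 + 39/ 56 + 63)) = -0.24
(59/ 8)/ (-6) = -59/ 48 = -1.23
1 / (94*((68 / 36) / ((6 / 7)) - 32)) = -0.00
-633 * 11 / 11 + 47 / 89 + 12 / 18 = -168692 / 267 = -631.81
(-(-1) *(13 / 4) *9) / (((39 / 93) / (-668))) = -46593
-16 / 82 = -8 / 41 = -0.20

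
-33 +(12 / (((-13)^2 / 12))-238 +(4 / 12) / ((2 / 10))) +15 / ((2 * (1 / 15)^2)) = 1438885 / 1014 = 1419.02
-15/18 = -5/6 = -0.83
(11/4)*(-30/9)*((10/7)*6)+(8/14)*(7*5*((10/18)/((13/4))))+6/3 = -59912/819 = -73.15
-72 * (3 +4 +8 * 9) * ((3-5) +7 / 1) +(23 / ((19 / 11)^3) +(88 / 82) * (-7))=-7998725799 / 281219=-28443.05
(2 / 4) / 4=1 / 8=0.12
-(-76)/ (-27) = -76/ 27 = -2.81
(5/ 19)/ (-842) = -5/ 15998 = -0.00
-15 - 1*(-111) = 96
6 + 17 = 23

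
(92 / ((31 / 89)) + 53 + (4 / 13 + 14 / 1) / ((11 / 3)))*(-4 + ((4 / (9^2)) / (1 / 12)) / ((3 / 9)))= -9487540 / 13299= -713.40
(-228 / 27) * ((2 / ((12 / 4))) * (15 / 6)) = -380 / 27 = -14.07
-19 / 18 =-1.06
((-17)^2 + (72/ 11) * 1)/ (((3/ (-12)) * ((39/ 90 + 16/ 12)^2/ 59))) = -22347.40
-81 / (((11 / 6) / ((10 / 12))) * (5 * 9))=-9 / 11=-0.82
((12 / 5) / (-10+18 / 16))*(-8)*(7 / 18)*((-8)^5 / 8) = -3670016 / 1065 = -3446.02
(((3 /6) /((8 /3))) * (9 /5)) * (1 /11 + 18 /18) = 81 /220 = 0.37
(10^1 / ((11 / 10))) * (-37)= -3700 / 11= -336.36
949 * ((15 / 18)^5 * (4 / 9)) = 2965625 / 17496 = 169.50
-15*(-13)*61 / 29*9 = 107055 / 29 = 3691.55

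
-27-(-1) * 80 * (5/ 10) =13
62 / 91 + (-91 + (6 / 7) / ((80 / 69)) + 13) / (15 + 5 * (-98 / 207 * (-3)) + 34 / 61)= -947172781 / 347150440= -2.73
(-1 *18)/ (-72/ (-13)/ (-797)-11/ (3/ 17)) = 559494/ 1937723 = 0.29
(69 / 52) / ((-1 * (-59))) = 69 / 3068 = 0.02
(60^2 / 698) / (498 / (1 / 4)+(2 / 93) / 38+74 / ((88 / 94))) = 69973200 / 28097935207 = 0.00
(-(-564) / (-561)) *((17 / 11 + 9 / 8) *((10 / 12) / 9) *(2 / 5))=-11045 / 111078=-0.10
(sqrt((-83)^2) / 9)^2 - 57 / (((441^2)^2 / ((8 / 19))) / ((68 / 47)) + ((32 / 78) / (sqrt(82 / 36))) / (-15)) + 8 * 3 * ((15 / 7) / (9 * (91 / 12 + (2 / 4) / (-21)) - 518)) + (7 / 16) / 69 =56735277964079806522483292988078128337460627 / 667934116009209938471828096899765627783056 - 52629258240 * sqrt(82) / 1778544406052880133177302582919993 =84.94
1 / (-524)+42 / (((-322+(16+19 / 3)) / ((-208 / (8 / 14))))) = 51.01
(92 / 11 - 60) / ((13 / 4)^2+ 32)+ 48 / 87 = -143696 / 217239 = -0.66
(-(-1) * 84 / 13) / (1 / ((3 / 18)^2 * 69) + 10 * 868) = 483 / 648869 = 0.00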